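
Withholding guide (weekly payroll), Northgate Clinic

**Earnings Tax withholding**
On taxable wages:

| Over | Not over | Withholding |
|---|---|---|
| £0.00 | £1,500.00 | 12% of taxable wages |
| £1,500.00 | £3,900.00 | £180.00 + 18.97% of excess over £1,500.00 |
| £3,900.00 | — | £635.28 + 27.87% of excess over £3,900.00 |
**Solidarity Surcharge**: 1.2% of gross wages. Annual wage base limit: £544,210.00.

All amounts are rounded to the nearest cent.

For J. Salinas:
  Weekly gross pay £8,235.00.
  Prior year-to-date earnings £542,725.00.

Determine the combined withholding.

Earnings Tax: taxable = £8,235.00
  £635.28 + 27.87% × (£8,235.00 − £3,900.00) = £635.28 + 27.87% × £4,335.00 = £1,843.44
Solidarity Surcharge: cap £544,210.00 − YTD £542,725.00 = £1,485.00 subject; 1.2% × £1,485.00 = £17.82
Total: £1,843.44 + £17.82 = £1,861.26

£1,861.26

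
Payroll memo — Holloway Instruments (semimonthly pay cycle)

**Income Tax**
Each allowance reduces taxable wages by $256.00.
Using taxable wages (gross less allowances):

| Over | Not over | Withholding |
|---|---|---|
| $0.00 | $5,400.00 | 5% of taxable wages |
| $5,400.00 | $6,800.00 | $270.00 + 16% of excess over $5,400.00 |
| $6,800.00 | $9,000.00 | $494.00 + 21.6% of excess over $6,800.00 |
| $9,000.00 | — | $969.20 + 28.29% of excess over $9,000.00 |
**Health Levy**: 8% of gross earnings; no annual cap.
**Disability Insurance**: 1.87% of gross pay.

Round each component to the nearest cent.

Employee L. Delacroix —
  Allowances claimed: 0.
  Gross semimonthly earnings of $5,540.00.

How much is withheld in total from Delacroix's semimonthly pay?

$839.20

Income Tax: taxable = $5,540.00
  $270.00 + 16% × ($5,540.00 − $5,400.00) = $270.00 + 16% × $140.00 = $292.40
Health Levy: 8% × $5,540.00 = $443.20
Disability Insurance: 1.87% × $5,540.00 = $103.60
Total: $292.40 + $443.20 + $103.60 = $839.20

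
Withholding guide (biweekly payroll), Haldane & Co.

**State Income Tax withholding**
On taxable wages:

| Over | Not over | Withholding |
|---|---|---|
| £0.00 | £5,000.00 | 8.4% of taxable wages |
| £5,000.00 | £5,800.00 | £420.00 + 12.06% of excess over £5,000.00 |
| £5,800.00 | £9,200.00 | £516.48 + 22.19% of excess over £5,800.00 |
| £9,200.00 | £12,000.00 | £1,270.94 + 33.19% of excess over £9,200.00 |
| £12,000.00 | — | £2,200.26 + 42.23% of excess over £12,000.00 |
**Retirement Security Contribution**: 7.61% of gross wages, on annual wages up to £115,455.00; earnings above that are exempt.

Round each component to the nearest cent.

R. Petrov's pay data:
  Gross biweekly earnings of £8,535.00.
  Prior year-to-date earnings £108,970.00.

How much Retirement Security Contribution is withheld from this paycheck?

£493.51

Retirement Security Contribution: cap £115,455.00 − YTD £108,970.00 = £6,485.00 subject; 7.61% × £6,485.00 = £493.51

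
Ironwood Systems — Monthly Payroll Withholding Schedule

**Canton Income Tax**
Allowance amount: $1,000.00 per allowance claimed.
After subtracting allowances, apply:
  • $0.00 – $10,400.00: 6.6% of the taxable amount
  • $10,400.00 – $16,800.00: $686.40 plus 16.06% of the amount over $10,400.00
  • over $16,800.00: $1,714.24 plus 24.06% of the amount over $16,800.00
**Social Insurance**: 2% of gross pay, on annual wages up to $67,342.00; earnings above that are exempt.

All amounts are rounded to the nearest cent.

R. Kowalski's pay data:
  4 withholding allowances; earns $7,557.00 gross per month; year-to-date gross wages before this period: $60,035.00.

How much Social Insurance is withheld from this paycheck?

Social Insurance: cap $67,342.00 − YTD $60,035.00 = $7,307.00 subject; 2% × $7,307.00 = $146.14

$146.14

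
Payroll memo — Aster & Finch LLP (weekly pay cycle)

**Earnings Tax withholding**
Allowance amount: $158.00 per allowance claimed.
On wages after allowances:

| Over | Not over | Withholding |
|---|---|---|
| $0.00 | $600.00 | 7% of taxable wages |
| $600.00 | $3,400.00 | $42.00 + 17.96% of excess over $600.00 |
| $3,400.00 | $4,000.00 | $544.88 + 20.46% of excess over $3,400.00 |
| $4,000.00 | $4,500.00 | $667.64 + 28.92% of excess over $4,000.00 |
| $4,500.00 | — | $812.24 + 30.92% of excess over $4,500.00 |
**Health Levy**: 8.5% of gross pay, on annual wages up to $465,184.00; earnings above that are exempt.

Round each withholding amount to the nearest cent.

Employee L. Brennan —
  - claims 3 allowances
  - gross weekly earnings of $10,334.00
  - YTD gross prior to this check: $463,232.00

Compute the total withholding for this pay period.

Earnings Tax: taxable = $10,334.00 − 3×$158.00 = $9,860.00
  $812.24 + 30.92% × ($9,860.00 − $4,500.00) = $812.24 + 30.92% × $5,360.00 = $2,469.55
Health Levy: cap $465,184.00 − YTD $463,232.00 = $1,952.00 subject; 8.5% × $1,952.00 = $165.92
Total: $2,469.55 + $165.92 = $2,635.47

$2,635.47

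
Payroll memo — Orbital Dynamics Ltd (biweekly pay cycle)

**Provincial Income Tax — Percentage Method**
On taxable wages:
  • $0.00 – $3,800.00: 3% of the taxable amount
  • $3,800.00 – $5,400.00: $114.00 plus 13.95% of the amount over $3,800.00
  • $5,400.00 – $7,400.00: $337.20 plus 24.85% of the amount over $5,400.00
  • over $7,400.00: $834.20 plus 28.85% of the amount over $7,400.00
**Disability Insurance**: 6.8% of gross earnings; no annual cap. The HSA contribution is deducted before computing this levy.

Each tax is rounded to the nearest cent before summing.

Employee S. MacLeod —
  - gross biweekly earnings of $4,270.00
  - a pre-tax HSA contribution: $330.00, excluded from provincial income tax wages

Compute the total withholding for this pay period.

$401.45

Provincial Income Tax: taxable = $4,270.00 − $330.00 = $3,940.00
  $114.00 + 13.95% × ($3,940.00 − $3,800.00) = $114.00 + 13.95% × $140.00 = $133.53
Disability Insurance: 6.8% × $3,940.00 = $267.92
Total: $133.53 + $267.92 = $401.45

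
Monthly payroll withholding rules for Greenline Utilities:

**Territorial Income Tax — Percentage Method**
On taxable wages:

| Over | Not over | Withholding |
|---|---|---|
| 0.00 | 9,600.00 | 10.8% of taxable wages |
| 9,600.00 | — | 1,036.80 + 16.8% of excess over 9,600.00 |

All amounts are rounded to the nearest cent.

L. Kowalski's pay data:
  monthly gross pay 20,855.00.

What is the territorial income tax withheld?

Territorial Income Tax: taxable = 20,855.00
  1,036.80 + 16.8% × (20,855.00 − 9,600.00) = 1,036.80 + 16.8% × 11,255.00 = 2,927.64

2,927.64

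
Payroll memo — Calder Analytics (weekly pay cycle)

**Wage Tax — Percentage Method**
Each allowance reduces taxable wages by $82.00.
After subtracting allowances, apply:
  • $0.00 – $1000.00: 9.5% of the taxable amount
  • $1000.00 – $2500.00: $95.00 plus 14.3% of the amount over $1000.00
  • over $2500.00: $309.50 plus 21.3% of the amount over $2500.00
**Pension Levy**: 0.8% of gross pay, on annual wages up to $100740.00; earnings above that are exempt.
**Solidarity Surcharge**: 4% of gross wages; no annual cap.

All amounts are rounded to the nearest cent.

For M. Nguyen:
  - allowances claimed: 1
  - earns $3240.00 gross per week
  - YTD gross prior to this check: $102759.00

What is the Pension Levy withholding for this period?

$0.00

Pension Levy: YTD $102759.00 ≥ cap $100740.00 → $0.00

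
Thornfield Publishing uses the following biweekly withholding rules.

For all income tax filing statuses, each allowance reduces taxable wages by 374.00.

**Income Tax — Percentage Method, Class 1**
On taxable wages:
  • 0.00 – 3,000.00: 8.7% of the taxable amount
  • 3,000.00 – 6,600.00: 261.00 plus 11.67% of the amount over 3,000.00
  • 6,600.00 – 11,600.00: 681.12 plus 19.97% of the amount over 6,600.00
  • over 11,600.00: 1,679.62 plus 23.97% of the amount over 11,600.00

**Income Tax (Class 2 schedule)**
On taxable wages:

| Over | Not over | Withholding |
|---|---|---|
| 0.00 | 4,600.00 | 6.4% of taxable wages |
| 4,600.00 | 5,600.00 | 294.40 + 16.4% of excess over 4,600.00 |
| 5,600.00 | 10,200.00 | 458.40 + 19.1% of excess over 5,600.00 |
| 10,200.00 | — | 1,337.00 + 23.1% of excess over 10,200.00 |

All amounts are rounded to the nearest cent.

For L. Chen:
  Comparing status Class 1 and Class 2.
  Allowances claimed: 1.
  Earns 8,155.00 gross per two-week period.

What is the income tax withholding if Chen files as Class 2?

874.97

Income Tax (Class 2): taxable = 8,155.00 − 1×374.00 = 7,781.00
  458.40 + 19.1% × (7,781.00 − 5,600.00) = 458.40 + 19.1% × 2,181.00 = 874.97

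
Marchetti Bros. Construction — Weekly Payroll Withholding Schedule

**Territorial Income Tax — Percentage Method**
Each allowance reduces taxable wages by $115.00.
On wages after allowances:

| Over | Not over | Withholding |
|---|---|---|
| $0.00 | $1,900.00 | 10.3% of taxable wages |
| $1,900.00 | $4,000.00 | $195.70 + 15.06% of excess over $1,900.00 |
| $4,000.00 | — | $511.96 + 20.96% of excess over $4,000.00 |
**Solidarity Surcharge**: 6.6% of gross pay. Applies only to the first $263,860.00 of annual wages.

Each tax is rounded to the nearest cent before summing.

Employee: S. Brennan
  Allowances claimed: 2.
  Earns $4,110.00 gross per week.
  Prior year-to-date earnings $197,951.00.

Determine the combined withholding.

$765.15

Territorial Income Tax: taxable = $4,110.00 − 2×$115.00 = $3,880.00
  $195.70 + 15.06% × ($3,880.00 − $1,900.00) = $195.70 + 15.06% × $1,980.00 = $493.89
Solidarity Surcharge: 6.6% × $4,110.00 = $271.26
Total: $493.89 + $271.26 = $765.15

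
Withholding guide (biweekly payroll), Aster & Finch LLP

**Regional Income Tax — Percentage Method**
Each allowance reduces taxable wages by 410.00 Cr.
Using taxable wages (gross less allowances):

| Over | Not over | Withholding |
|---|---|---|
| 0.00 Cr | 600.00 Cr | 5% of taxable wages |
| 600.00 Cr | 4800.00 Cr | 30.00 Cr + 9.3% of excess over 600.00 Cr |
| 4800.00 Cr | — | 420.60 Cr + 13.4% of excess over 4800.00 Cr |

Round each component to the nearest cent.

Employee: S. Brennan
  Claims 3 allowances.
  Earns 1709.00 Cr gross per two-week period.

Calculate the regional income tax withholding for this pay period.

23.95 Cr

Regional Income Tax: taxable = 1709.00 Cr − 3×410.00 Cr = 479.00 Cr
  5% × 479.00 Cr = 23.95 Cr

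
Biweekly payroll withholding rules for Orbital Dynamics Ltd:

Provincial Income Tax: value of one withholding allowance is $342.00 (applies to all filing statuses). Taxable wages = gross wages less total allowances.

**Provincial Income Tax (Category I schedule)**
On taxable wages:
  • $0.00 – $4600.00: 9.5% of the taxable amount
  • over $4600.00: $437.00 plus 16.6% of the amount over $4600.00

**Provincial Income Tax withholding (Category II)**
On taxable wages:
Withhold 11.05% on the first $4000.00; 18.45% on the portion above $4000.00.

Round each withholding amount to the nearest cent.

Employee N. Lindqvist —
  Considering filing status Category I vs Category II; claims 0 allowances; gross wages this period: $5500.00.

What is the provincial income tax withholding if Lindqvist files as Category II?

Provincial Income Tax (Category II): taxable = $5500.00
  $442.00 + 18.45% × ($5500.00 − $4000.00) = $442.00 + 18.45% × $1500.00 = $718.75

$718.75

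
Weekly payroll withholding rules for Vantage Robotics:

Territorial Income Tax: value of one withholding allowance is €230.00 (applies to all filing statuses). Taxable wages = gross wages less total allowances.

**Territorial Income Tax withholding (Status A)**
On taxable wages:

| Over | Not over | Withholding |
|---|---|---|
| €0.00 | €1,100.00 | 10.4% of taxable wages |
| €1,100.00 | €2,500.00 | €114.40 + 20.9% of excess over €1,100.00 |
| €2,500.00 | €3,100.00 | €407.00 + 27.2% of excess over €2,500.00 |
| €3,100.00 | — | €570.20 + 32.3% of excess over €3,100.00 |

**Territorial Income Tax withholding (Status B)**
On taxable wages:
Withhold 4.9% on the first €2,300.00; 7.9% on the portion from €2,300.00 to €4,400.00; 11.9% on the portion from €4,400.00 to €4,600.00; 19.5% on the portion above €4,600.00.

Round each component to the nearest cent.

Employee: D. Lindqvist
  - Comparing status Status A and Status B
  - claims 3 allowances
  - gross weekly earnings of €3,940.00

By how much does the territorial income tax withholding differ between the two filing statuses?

Territorial Income Tax (Status A): taxable = €3,940.00 − 3×€230.00 = €3,250.00
  €570.20 + 32.3% × (€3,250.00 − €3,100.00) = €570.20 + 32.3% × €150.00 = €618.65
Territorial Income Tax (Status B): taxable = €3,940.00 − 3×€230.00 = €3,250.00
  €112.70 + 7.9% × (€3,250.00 − €2,300.00) = €112.70 + 7.9% × €950.00 = €187.75
Difference: |€618.65 − €187.75| = €430.90 (higher under Status A)

€430.90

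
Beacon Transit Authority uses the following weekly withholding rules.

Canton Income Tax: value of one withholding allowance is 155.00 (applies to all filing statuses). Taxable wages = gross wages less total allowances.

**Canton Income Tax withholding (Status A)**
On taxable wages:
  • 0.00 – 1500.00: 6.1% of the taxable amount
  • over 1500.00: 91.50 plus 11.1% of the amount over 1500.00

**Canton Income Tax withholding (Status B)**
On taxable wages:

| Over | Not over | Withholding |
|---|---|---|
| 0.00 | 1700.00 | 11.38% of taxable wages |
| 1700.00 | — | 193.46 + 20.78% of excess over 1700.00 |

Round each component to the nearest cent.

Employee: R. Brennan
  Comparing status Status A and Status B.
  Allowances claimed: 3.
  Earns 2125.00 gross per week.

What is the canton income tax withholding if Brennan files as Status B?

188.91

Canton Income Tax (Status B): taxable = 2125.00 − 3×155.00 = 1660.00
  11.38% × 1660.00 = 188.91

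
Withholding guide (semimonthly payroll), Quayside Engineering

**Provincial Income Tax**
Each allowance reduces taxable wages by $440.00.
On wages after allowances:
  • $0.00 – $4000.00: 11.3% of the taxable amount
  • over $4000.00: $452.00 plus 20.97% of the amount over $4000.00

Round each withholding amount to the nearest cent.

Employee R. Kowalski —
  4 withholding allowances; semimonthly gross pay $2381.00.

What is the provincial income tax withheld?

$70.17

Provincial Income Tax: taxable = $2381.00 − 4×$440.00 = $621.00
  11.3% × $621.00 = $70.17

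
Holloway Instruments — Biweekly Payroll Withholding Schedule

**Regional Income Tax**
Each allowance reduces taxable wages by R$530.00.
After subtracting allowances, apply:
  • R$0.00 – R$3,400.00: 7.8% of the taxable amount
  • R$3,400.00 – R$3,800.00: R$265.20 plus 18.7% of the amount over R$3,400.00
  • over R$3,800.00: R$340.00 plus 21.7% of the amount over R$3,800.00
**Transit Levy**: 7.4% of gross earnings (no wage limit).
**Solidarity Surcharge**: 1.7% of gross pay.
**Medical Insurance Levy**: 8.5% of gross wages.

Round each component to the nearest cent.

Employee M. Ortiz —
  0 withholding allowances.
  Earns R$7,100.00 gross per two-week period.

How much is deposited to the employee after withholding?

Regional Income Tax: taxable = R$7,100.00
  R$340.00 + 21.7% × (R$7,100.00 − R$3,800.00) = R$340.00 + 21.7% × R$3,300.00 = R$1,056.10
Transit Levy: 7.4% × R$7,100.00 = R$525.40
Solidarity Surcharge: 1.7% × R$7,100.00 = R$120.70
Medical Insurance Levy: 8.5% × R$7,100.00 = R$603.50
Total withheld: R$1,056.10 + R$525.40 + R$120.70 + R$603.50 = R$2,305.70
Net pay: R$7,100.00 − R$2,305.70 = R$4,794.30

R$4,794.30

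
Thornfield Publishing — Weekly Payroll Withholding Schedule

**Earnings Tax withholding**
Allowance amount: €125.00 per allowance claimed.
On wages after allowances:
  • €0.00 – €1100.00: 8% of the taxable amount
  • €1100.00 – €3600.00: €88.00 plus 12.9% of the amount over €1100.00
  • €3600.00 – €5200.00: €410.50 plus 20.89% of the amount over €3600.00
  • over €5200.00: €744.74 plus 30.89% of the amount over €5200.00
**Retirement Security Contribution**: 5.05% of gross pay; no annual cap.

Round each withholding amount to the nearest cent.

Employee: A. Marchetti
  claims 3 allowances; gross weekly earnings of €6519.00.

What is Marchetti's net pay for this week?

Earnings Tax: taxable = €6519.00 − 3×€125.00 = €6144.00
  €744.74 + 30.89% × (€6144.00 − €5200.00) = €744.74 + 30.89% × €944.00 = €1036.34
Retirement Security Contribution: 5.05% × €6519.00 = €329.21
Total withheld: €1036.34 + €329.21 = €1365.55
Net pay: €6519.00 − €1365.55 = €5153.45

€5153.45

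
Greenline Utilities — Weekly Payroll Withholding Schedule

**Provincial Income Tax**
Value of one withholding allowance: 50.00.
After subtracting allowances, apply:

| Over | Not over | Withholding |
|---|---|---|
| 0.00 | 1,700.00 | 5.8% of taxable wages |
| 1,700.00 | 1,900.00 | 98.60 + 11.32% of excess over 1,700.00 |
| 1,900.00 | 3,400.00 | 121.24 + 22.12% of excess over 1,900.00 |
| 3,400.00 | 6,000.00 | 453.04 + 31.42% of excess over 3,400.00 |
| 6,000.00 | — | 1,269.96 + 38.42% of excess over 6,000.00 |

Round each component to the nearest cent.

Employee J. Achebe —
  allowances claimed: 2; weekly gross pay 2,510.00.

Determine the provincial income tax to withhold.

234.05

Provincial Income Tax: taxable = 2,510.00 − 2×50.00 = 2,410.00
  121.24 + 22.12% × (2,410.00 − 1,900.00) = 121.24 + 22.12% × 510.00 = 234.05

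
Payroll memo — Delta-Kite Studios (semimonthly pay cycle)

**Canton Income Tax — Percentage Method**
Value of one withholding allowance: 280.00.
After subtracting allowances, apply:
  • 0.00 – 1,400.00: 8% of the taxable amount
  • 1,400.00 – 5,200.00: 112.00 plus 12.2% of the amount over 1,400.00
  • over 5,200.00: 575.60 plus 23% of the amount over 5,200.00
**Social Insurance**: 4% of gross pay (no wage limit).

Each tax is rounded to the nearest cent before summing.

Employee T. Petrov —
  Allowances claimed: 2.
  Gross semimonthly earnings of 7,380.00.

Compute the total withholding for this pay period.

Canton Income Tax: taxable = 7,380.00 − 2×280.00 = 6,820.00
  575.60 + 23% × (6,820.00 − 5,200.00) = 575.60 + 23% × 1,620.00 = 948.20
Social Insurance: 4% × 7,380.00 = 295.20
Total: 948.20 + 295.20 = 1,243.40

1,243.40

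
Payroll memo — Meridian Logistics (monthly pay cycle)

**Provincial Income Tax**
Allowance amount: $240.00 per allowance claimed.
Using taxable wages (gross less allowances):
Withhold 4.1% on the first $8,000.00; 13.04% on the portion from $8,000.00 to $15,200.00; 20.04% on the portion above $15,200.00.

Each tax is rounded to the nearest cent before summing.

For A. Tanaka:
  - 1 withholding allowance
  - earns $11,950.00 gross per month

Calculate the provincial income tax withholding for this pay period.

$811.78

Provincial Income Tax: taxable = $11,950.00 − 1×$240.00 = $11,710.00
  $328.00 + 13.04% × ($11,710.00 − $8,000.00) = $328.00 + 13.04% × $3,710.00 = $811.78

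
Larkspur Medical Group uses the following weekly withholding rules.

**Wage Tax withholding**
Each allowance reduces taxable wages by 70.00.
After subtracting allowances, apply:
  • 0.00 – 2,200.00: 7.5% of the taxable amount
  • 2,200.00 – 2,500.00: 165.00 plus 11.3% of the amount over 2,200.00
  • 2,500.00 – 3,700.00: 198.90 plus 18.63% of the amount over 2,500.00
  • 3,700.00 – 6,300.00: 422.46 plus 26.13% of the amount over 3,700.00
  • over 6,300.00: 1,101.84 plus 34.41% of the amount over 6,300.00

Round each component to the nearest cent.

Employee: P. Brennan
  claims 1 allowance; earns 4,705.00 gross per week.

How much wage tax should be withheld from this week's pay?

666.78

Wage Tax: taxable = 4,705.00 − 1×70.00 = 4,635.00
  422.46 + 26.13% × (4,635.00 − 3,700.00) = 422.46 + 26.13% × 935.00 = 666.78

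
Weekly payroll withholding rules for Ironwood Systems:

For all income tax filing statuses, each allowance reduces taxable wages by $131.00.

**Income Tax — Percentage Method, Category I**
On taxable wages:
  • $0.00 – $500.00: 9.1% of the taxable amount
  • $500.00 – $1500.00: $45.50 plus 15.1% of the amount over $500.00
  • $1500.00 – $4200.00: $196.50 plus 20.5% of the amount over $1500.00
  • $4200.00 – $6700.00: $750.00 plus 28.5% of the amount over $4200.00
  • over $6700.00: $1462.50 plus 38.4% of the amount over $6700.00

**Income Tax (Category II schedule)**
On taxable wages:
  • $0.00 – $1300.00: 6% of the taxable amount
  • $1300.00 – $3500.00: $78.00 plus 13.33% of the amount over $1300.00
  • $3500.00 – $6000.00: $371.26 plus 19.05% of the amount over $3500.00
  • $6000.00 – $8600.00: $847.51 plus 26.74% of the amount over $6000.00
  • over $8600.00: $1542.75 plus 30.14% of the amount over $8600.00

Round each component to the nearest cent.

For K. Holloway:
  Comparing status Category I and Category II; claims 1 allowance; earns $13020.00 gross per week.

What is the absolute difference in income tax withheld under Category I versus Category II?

Income Tax (Category I): taxable = $13020.00 − 1×$131.00 = $12889.00
  $1462.50 + 38.4% × ($12889.00 − $6700.00) = $1462.50 + 38.4% × $6189.00 = $3839.08
Income Tax (Category II): taxable = $13020.00 − 1×$131.00 = $12889.00
  $1542.75 + 30.14% × ($12889.00 − $8600.00) = $1542.75 + 30.14% × $4289.00 = $2835.45
Difference: |$3839.08 − $2835.45| = $1003.63 (higher under Category I)

$1003.63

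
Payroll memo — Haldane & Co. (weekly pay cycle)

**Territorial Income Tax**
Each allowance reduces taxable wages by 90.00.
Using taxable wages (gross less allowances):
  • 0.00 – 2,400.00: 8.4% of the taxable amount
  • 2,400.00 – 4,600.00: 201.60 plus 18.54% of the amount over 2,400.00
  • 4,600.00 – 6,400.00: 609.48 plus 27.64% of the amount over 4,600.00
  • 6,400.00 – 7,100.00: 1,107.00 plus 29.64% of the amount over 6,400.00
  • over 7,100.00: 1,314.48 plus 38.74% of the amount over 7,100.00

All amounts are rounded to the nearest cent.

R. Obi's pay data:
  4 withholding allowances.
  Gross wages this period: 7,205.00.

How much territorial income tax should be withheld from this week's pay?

Territorial Income Tax: taxable = 7,205.00 − 4×90.00 = 6,845.00
  1,107.00 + 29.64% × (6,845.00 − 6,400.00) = 1,107.00 + 29.64% × 445.00 = 1,238.90

1,238.90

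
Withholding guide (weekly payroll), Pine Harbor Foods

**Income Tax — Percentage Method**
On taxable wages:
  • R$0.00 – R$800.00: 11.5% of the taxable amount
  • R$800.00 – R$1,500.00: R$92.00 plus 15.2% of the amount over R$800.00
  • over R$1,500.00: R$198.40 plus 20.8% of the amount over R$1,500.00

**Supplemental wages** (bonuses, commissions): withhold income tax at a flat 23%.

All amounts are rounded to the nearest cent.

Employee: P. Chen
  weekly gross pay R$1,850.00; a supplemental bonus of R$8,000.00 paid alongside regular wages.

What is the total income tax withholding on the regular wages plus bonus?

Income Tax: taxable = R$1,850.00
  R$198.40 + 20.8% × (R$1,850.00 − R$1,500.00) = R$198.40 + 20.8% × R$350.00 = R$271.20
Supplemental (23% flat on bonus): 23% × R$8,000.00 = R$1,840.00
Total income tax: R$271.20 + R$1,840.00 = R$2,111.20

R$2,111.20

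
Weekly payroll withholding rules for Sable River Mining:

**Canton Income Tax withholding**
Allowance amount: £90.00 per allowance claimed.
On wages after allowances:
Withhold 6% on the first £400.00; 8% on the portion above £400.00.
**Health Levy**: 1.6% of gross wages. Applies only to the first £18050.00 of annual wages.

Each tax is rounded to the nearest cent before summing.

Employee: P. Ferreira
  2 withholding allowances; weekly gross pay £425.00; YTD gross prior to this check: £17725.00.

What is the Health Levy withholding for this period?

£5.20

Health Levy: cap £18050.00 − YTD £17725.00 = £325.00 subject; 1.6% × £325.00 = £5.20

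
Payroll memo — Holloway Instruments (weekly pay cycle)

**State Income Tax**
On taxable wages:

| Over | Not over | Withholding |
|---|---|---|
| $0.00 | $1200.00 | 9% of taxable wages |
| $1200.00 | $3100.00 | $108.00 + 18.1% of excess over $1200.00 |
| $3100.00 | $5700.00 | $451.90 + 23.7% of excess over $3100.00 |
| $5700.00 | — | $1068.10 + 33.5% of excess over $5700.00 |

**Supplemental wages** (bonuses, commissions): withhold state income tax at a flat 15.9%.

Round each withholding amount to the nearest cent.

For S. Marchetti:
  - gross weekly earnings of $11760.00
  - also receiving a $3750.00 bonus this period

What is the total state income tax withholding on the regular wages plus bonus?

State Income Tax: taxable = $11760.00
  $1068.10 + 33.5% × ($11760.00 − $5700.00) = $1068.10 + 33.5% × $6060.00 = $3098.20
Supplemental (15.9% flat on bonus): 15.9% × $3750.00 = $596.25
Total state income tax: $3098.20 + $596.25 = $3694.45

$3694.45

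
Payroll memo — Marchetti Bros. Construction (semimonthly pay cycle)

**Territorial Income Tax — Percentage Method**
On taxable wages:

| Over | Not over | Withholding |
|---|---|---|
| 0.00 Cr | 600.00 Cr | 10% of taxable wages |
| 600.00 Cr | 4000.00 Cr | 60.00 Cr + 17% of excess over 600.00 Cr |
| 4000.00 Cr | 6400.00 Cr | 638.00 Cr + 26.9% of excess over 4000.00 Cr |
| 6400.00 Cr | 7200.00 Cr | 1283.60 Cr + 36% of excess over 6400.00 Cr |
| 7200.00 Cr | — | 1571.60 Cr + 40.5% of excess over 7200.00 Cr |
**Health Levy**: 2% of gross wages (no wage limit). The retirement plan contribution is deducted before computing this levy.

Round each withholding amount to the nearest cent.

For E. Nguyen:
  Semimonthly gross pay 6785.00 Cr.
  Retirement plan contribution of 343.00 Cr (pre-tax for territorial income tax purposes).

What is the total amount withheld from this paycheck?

1427.56 Cr

Territorial Income Tax: taxable = 6785.00 Cr − 343.00 Cr = 6442.00 Cr
  1283.60 Cr + 36% × (6442.00 Cr − 6400.00 Cr) = 1283.60 Cr + 36% × 42.00 Cr = 1298.72 Cr
Health Levy: 2% × 6442.00 Cr = 128.84 Cr
Total: 1298.72 Cr + 128.84 Cr = 1427.56 Cr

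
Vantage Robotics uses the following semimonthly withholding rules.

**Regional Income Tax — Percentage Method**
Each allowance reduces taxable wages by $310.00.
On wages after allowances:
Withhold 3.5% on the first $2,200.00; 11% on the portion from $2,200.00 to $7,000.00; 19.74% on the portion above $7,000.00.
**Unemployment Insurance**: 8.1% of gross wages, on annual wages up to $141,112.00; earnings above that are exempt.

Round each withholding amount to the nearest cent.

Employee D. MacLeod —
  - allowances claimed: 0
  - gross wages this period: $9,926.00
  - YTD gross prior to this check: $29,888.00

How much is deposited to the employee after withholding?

Regional Income Tax: taxable = $9,926.00
  $605.00 + 19.74% × ($9,926.00 − $7,000.00) = $605.00 + 19.74% × $2,926.00 = $1,182.59
Unemployment Insurance: 8.1% × $9,926.00 = $804.01
Total withheld: $1,182.59 + $804.01 = $1,986.60
Net pay: $9,926.00 − $1,986.60 = $7,939.40

$7,939.40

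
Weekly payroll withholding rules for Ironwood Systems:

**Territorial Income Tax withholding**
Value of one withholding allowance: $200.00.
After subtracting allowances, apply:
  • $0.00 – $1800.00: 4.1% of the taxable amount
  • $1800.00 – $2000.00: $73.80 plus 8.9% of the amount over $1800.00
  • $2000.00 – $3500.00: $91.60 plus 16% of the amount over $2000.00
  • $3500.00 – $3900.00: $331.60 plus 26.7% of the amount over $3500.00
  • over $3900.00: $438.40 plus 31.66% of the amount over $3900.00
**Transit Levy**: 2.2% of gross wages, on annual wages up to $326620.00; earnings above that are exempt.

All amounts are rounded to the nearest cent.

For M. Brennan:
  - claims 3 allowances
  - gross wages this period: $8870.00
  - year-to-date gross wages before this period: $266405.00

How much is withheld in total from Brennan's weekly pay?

Territorial Income Tax: taxable = $8870.00 − 3×$200.00 = $8270.00
  $438.40 + 31.66% × ($8270.00 − $3900.00) = $438.40 + 31.66% × $4370.00 = $1821.94
Transit Levy: 2.2% × $8870.00 = $195.14
Total: $1821.94 + $195.14 = $2017.08

$2017.08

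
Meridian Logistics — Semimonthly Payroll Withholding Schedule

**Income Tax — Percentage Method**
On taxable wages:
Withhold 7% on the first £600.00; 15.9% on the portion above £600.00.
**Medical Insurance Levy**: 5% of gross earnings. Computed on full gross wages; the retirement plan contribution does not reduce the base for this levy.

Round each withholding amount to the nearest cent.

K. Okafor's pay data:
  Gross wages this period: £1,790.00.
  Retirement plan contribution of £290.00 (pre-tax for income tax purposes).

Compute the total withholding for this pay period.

Income Tax: taxable = £1,790.00 − £290.00 = £1,500.00
  £42.00 + 15.9% × (£1,500.00 − £600.00) = £42.00 + 15.9% × £900.00 = £185.10
Medical Insurance Levy: 5% × £1,790.00 = £89.50
Total: £185.10 + £89.50 = £274.60

£274.60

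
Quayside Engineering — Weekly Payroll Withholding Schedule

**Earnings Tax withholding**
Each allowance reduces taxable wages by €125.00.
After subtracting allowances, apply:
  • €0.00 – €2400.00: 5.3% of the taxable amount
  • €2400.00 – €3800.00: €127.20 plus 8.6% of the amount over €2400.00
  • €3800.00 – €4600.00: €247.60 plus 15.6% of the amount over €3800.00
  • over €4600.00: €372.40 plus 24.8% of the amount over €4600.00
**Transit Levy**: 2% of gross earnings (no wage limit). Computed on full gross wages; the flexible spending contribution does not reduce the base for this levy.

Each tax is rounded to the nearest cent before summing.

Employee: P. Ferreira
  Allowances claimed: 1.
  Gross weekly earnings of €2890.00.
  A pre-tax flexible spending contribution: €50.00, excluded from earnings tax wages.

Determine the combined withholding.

Earnings Tax: taxable = €2890.00 − €50.00 − 1×€125.00 = €2715.00
  €127.20 + 8.6% × (€2715.00 − €2400.00) = €127.20 + 8.6% × €315.00 = €154.29
Transit Levy: 2% × €2890.00 = €57.80
Total: €154.29 + €57.80 = €212.09

€212.09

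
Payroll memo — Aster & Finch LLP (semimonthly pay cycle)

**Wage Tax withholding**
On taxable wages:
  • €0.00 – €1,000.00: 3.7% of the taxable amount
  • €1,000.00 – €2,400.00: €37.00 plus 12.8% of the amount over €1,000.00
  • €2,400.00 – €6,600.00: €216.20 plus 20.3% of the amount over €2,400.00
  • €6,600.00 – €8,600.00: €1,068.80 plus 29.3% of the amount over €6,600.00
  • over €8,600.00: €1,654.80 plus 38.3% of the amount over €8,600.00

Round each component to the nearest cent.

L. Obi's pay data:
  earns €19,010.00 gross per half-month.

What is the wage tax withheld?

€5,641.83

Wage Tax: taxable = €19,010.00
  €1,654.80 + 38.3% × (€19,010.00 − €8,600.00) = €1,654.80 + 38.3% × €10,410.00 = €5,641.83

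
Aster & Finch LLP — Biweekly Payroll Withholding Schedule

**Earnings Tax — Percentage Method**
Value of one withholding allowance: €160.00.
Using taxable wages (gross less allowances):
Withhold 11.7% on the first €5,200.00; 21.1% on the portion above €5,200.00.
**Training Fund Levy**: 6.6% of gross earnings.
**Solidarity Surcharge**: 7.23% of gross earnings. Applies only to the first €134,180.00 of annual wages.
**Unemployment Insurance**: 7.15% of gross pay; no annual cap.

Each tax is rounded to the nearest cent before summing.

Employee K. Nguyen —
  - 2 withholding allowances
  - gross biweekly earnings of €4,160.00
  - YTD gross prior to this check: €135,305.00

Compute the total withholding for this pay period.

€1,021.28

Earnings Tax: taxable = €4,160.00 − 2×€160.00 = €3,840.00
  11.7% × €3,840.00 = €449.28
Training Fund Levy: 6.6% × €4,160.00 = €274.56
Solidarity Surcharge: YTD €135,305.00 ≥ cap €134,180.00 → €0.00
Unemployment Insurance: 7.15% × €4,160.00 = €297.44
Total: €449.28 + €274.56 + €0.00 + €297.44 = €1,021.28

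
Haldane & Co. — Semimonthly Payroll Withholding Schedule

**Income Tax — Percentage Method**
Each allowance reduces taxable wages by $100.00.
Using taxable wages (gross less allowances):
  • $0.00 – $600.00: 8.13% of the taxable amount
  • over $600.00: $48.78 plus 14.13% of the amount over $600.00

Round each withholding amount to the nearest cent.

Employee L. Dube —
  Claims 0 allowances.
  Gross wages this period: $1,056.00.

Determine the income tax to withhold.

Income Tax: taxable = $1,056.00
  $48.78 + 14.13% × ($1,056.00 − $600.00) = $48.78 + 14.13% × $456.00 = $113.21

$113.21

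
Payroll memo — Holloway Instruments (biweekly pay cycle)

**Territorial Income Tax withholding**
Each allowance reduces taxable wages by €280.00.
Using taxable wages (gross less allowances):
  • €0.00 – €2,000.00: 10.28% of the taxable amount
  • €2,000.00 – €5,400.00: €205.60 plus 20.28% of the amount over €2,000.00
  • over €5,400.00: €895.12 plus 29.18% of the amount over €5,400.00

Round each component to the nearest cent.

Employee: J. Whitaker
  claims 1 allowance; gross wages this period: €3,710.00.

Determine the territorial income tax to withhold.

Territorial Income Tax: taxable = €3,710.00 − 1×€280.00 = €3,430.00
  €205.60 + 20.28% × (€3,430.00 − €2,000.00) = €205.60 + 20.28% × €1,430.00 = €495.60

€495.60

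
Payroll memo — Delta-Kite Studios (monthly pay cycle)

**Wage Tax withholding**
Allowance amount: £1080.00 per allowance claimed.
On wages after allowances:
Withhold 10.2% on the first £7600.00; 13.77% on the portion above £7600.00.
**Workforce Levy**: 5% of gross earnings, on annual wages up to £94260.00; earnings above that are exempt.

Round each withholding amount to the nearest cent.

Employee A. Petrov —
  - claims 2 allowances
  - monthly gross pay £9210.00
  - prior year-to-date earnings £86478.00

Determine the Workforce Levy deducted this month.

Workforce Levy: cap £94260.00 − YTD £86478.00 = £7782.00 subject; 5% × £7782.00 = £389.10

£389.10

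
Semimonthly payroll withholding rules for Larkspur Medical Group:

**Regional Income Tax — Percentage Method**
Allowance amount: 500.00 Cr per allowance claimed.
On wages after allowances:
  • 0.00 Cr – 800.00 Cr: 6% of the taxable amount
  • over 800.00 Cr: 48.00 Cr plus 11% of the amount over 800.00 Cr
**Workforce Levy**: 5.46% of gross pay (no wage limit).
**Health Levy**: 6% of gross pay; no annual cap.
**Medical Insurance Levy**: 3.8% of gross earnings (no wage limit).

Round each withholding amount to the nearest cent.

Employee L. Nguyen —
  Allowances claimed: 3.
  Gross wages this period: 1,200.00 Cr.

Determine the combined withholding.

183.12 Cr

Regional Income Tax: taxable = 1,200.00 Cr − 3×500.00 Cr = -300.00 Cr
  Taxable ≤ 0 → 0.00 Cr
Workforce Levy: 5.46% × 1,200.00 Cr = 65.52 Cr
Health Levy: 6% × 1,200.00 Cr = 72.00 Cr
Medical Insurance Levy: 3.8% × 1,200.00 Cr = 45.60 Cr
Total: 0.00 Cr + 65.52 Cr + 72.00 Cr + 45.60 Cr = 183.12 Cr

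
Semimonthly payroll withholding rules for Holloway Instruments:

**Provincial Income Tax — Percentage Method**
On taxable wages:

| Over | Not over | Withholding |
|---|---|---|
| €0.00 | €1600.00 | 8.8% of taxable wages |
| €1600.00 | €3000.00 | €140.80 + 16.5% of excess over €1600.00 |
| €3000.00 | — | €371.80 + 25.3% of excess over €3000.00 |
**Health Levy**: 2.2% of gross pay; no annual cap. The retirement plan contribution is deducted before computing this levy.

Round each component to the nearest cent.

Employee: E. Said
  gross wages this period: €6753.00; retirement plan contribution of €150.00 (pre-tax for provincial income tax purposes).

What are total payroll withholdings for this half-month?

€1428.63

Provincial Income Tax: taxable = €6753.00 − €150.00 = €6603.00
  €371.80 + 25.3% × (€6603.00 − €3000.00) = €371.80 + 25.3% × €3603.00 = €1283.36
Health Levy: 2.2% × €6603.00 = €145.27
Total: €1283.36 + €145.27 = €1428.63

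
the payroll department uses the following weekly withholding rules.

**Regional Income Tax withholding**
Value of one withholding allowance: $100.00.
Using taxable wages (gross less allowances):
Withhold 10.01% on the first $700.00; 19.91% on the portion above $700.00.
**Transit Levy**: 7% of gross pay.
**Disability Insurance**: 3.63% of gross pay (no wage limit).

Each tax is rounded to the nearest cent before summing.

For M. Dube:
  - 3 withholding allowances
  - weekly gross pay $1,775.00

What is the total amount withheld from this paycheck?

Regional Income Tax: taxable = $1,775.00 − 3×$100.00 = $1,475.00
  $70.07 + 19.91% × ($1,475.00 − $700.00) = $70.07 + 19.91% × $775.00 = $224.37
Transit Levy: 7% × $1,775.00 = $124.25
Disability Insurance: 3.63% × $1,775.00 = $64.43
Total: $224.37 + $124.25 + $64.43 = $413.05

$413.05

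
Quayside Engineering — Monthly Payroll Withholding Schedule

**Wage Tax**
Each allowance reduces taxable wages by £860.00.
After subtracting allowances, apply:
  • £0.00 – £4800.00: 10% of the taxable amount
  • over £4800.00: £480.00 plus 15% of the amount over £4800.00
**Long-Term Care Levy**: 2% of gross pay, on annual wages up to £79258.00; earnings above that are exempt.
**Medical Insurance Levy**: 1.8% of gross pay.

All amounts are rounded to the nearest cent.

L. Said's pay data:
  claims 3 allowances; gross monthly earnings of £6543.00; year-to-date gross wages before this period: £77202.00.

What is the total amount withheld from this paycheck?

£555.19

Wage Tax: taxable = £6543.00 − 3×£860.00 = £3963.00
  10% × £3963.00 = £396.30
Long-Term Care Levy: cap £79258.00 − YTD £77202.00 = £2056.00 subject; 2% × £2056.00 = £41.12
Medical Insurance Levy: 1.8% × £6543.00 = £117.77
Total: £396.30 + £41.12 + £117.77 = £555.19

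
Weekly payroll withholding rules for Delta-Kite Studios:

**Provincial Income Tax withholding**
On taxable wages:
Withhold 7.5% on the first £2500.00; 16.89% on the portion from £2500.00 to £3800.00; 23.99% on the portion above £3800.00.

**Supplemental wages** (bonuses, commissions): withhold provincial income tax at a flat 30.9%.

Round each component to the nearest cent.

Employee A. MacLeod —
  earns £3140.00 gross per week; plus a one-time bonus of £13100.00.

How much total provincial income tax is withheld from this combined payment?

Provincial Income Tax: taxable = £3140.00
  £187.50 + 16.89% × (£3140.00 − £2500.00) = £187.50 + 16.89% × £640.00 = £295.60
Supplemental (30.9% flat on bonus): 30.9% × £13100.00 = £4047.90
Total provincial income tax: £295.60 + £4047.90 = £4343.50

£4343.50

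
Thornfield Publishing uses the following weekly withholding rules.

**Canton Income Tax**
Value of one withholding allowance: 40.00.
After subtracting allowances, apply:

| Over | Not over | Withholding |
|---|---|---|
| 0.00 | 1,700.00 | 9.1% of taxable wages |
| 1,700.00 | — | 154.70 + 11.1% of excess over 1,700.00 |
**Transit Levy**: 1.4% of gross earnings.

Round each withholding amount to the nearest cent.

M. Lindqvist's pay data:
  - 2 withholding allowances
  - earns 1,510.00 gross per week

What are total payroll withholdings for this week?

151.27

Canton Income Tax: taxable = 1,510.00 − 2×40.00 = 1,430.00
  9.1% × 1,430.00 = 130.13
Transit Levy: 1.4% × 1,510.00 = 21.14
Total: 130.13 + 21.14 = 151.27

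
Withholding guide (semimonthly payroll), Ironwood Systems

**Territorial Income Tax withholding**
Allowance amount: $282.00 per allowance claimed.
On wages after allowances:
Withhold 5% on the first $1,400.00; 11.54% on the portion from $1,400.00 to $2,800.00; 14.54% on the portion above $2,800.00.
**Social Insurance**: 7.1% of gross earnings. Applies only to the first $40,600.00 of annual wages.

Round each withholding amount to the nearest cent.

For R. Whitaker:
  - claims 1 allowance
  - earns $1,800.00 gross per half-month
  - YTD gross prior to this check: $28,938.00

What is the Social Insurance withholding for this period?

$127.80

Social Insurance: 7.1% × $1,800.00 = $127.80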